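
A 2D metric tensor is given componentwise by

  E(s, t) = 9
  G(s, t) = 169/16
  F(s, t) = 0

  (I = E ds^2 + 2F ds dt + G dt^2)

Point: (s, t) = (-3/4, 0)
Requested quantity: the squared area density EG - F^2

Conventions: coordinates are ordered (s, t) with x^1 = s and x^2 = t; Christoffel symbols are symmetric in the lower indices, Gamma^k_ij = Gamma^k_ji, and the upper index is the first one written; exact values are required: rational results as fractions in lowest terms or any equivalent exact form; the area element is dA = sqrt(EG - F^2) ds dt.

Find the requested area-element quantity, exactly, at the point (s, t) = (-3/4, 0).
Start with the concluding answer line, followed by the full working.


Answer: EG - F^2 = 1521/16

E = 9, F = 0, G = 169/16; EG - F^2 = 1521/16


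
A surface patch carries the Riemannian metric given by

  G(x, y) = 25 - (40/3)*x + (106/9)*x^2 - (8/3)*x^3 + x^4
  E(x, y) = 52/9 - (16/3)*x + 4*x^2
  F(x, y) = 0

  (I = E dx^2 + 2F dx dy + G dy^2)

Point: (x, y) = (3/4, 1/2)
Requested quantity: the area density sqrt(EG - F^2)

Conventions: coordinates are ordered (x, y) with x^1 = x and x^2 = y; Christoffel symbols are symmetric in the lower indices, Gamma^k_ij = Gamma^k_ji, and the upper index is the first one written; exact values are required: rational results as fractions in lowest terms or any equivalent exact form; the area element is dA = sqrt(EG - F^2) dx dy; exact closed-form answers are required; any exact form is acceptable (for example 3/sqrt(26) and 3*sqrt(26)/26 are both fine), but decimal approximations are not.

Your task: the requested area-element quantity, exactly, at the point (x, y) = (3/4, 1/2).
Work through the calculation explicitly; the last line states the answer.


E = 145/36, F = 0, G = 5329/256; EG - F^2 = 772705/9216

Answer: sqrt(EG - F^2) = 73*sqrt(145)/96


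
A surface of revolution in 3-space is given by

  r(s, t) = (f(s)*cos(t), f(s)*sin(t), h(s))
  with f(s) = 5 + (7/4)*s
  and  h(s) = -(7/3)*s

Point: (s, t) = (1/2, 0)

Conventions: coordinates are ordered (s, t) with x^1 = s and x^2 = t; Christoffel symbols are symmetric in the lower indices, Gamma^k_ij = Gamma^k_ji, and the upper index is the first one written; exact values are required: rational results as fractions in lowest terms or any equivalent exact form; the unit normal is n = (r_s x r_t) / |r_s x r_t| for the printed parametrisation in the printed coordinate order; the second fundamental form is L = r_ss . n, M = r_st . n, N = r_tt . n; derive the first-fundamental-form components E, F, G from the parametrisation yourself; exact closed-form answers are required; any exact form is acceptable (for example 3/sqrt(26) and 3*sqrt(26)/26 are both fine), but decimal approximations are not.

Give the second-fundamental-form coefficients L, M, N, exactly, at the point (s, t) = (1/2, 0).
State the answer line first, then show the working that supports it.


Answer: L = 0, M = 0, N = -47/10

f = 47/8, f' = 7/4, f'' = 0, h' = -7/3, h'' = 0
E = 1225/144, F = 0, G = 2209/64; answer radicand W^2 = 1225/144
unnormalised second-form numerators: l = 0, m = 0, n = -329/24; L = l/sqrt(1225/144), and similarly M = m/sqrt(W^2), N = n/sqrt(W^2)


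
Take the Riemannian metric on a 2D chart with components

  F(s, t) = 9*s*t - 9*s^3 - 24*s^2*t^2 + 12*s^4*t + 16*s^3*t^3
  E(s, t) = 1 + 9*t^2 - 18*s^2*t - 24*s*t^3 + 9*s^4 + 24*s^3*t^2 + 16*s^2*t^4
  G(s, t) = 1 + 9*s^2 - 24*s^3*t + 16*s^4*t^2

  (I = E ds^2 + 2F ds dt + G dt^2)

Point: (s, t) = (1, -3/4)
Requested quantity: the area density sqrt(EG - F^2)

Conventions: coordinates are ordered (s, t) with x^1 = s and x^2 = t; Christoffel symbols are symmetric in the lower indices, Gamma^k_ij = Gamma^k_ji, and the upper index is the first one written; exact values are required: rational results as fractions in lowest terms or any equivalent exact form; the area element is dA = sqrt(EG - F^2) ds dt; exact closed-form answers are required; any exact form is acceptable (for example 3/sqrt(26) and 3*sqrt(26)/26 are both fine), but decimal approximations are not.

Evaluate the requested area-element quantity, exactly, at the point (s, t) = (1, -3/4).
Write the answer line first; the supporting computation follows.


Answer: sqrt(EG - F^2) = sqrt(373)/2

E = 229/4, F = -45, G = 37; EG - F^2 = 373/4


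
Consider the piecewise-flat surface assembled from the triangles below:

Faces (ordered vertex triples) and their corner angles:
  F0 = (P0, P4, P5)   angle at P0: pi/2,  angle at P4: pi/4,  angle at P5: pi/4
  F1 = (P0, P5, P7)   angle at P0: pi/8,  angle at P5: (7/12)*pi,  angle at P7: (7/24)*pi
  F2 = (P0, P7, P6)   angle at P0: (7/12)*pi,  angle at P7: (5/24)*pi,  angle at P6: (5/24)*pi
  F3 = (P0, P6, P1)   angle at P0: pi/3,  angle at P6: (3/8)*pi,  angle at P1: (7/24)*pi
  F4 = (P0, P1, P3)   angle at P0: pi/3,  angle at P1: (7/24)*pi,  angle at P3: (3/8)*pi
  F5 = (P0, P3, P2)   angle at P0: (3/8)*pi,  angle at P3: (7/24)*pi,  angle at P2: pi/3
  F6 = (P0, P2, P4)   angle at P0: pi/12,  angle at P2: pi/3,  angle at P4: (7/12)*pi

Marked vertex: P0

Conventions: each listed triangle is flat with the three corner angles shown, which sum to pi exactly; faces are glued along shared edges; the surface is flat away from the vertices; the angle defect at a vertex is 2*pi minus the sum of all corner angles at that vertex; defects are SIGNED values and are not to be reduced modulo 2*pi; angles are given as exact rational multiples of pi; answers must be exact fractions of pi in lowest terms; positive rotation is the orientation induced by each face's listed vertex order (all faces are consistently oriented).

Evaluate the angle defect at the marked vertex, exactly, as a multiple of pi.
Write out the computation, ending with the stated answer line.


Sum of corner angles at P0: (7/3)*pi
defect = 2*pi - (7/3)*pi

Answer: defect(P0) = -pi/3


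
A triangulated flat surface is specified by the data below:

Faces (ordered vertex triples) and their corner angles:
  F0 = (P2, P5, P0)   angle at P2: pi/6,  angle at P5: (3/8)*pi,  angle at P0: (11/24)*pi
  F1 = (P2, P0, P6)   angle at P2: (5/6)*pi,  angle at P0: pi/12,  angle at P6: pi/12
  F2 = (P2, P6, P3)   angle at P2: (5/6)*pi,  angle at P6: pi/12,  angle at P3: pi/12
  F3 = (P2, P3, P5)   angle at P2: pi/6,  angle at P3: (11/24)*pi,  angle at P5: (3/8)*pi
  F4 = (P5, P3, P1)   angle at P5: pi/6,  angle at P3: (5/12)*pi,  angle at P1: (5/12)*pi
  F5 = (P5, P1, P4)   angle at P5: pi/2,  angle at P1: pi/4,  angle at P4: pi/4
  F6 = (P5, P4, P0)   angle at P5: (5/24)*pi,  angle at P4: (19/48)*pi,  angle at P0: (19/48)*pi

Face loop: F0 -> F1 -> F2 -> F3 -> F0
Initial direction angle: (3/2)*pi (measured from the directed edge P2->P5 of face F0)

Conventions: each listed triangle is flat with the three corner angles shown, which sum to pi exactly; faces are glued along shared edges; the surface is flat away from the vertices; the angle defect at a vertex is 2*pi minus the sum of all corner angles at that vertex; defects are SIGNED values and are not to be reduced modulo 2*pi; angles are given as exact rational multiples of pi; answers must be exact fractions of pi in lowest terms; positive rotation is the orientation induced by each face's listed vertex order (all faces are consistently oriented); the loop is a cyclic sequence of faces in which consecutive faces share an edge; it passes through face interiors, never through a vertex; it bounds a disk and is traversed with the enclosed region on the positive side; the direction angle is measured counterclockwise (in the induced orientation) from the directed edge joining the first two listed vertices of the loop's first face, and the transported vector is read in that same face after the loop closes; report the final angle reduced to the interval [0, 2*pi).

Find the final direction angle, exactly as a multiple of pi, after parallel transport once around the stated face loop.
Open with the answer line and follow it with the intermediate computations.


Answer: final direction angle = (3/2)*pi

enclosed vertex P2: corner angles sum to 2*pi, defect = 2*pi - 2*pi = 0
final direction = starting direction + enclosed defect total, reduced mod 2*pi (induced orientation)
final angle = (3/2)*pi + 0 = (3/2)*pi (mod 2*pi)


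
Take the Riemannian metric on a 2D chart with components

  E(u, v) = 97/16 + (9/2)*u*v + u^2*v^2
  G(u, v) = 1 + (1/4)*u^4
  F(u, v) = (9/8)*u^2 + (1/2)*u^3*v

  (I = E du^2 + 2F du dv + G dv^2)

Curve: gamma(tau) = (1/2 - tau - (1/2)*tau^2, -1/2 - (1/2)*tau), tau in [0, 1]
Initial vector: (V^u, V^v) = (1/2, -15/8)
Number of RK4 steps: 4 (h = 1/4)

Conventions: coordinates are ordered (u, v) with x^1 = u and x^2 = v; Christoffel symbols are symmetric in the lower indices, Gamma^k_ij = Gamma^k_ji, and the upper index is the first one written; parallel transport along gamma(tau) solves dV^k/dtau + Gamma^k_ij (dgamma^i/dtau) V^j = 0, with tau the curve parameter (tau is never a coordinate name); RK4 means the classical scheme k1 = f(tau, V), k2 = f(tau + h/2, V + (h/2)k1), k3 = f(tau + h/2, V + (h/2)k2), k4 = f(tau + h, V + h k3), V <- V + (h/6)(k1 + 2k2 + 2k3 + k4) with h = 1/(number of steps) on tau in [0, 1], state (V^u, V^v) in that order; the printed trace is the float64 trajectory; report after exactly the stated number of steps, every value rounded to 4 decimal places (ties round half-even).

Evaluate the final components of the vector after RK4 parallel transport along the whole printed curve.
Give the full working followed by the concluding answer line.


gamma'(tau) = (-1 - tau, -1/2); f(tau, V)^k = -Gamma^k_ij(gamma(tau)) gamma'^i(tau) V^j; h = 1/4; intermediate values shown to 6 dp
curve data and Christoffel symbols at the stage parameters:
  tau = 0.000000: gamma = (0.500000, -0.500000), gamma' = (-1.000000, -0.500000); Gamma_uuu = -0.199377, Gamma_uuv = 0.199377, Gamma_uvv = 0.000000, Gamma_vuu = -0.012461, Gamma_vuv = 0.012461, Gamma_vvv = 0.000000
  tau = 0.125000: gamma = (0.367188, -0.562500), gamma' = (-1.125000, -0.500000); Gamma_uuu = -0.221889, Gamma_uuv = 0.144844, Gamma_uvv = 0.000000, Gamma_vuu = -0.007320, Gamma_vuv = 0.004778, Gamma_vvv = 0.000000
  tau = 0.250000: gamma = (0.218750, -0.625000), gamma' = (-1.250000, -0.500000); Gamma_uuu = -0.241616, Gamma_uuv = 0.084566, Gamma_uvv = 0.000000, Gamma_vuu = -0.002735, Gamma_vuv = 0.000957, Gamma_vvv = 0.000000
  tau = 0.375000: gamma = (0.054688, -0.687500), gamma' = (-1.375000, -0.500000); Gamma_uuu = -0.258032, Gamma_uuv = 0.020525, Gamma_uvv = 0.000000, Gamma_vuu = -0.000174, Gamma_vuv = 0.000014, Gamma_vvv = 0.000000
  tau = 0.500000: gamma = (-0.125000, -0.750000), gamma' = (-1.500000, -0.500000); Gamma_uuu = -0.270715, Gamma_uuv = -0.045119, Gamma_uvv = 0.000000, Gamma_vuu = -0.000902, Gamma_vuv = -0.000150, Gamma_vvv = 0.000000
  tau = 0.625000: gamma = (-0.320312, -0.812500), gamma' = (-1.625000, -0.500000); Gamma_uuu = -0.279241, Gamma_uuv = -0.110086, Gamma_uvv = 0.000000, Gamma_vuu = -0.005707, Gamma_vuv = -0.002250, Gamma_vvv = 0.000000
  tau = 0.750000: gamma = (-0.531250, -0.875000), gamma' = (-1.750000, -0.500000); Gamma_uuu = -0.283124, Gamma_uuv = -0.171896, Gamma_uvv = 0.000000, Gamma_vuu = -0.014716, Gamma_vuv = -0.008935, Gamma_vvv = 0.000000
  tau = 0.875000: gamma = (-0.757812, -0.937500), gamma' = (-1.875000, -0.500000); Gamma_uuu = -0.281863, Gamma_uuv = -0.227839, Gamma_uvv = 0.000000, Gamma_vuu = -0.027338, Gamma_vuv = -0.022099, Gamma_vvv = 0.000000
  tau = 1.000000: gamma = (-1.000000, -1.000000), gamma' = (-2.000000, -0.500000); Gamma_uuu = -0.275132, Gamma_uuv = -0.275132, Gamma_uvv = 0.000000, Gamma_vuu = -0.042328, Gamma_vuv = -0.042328, Gamma_vvv = 0.000000
step 0: V^u = 0.5000, V^v = -1.8750
step 1: k1 = (-0.423676, -0.026480), k2 = (-0.385288, -0.012711), k3 = (-0.385857, -0.012729), k4 = (-0.303350, -0.003434); V <- V + (h/6)(k1 + 2k2 + 2k3 + k4): V^u = 0.4054, V^v = -1.8784
step 2: k1 = (-0.303866, -0.003440), k2 = (-0.179626, -0.000121), k3 = (-0.184965, -0.000125), k4 = (-0.026839, -0.000089); V <- V + (h/6)(k1 + 2k2 + 2k3 + k4): V^u = 0.3613, V^v = -1.8785
step 3: k1 = (-0.027721, -0.000092), k2 = (0.153990, 0.003147), k3 = (0.142360, 0.002909), k4 = (0.334132, 0.017368); V <- V + (h/6)(k1 + 2k2 + 2k3 + k4): V^u = 0.3987, V^v = -1.8773
step 4: k1 = (0.332893, 0.017303), k2 = (0.518168, 0.050258), k3 = (0.501531, 0.048644), k4 = (0.665813, 0.102433); V <- V + (h/6)(k1 + 2k2 + 2k3 + k4): V^u = 0.5253, V^v = -1.8641

Answer: V^u = 0.5253, V^v = -1.8641


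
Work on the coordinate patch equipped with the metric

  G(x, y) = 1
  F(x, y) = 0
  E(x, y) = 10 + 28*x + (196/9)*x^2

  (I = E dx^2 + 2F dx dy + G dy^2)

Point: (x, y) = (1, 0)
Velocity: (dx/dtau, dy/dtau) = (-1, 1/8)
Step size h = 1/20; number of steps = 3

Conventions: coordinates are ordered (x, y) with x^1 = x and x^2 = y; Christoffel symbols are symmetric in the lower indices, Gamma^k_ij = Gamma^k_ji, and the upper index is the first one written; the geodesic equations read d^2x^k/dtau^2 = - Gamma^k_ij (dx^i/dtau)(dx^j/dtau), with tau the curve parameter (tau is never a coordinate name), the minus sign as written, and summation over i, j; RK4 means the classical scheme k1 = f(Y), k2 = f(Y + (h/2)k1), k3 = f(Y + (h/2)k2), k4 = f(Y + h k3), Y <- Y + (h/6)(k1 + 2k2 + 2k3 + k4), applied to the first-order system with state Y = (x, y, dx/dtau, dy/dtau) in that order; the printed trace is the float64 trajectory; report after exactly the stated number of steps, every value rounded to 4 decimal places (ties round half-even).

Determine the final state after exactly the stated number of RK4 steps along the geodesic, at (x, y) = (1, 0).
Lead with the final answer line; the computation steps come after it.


Answer: x = 0.8426, y = 0.0188, dx/dtau = -1.1039, dy/dtau = 0.1250

f(Y) = (dx/dtau, dy/dtau, -Gamma^x_ij Y'^i Y'^j, -Gamma^y_ij Y'^i Y'^j) with the Gammas evaluated at the stage position; h = 0.050000; intermediate values shown to 6 dp
step 0: x = 1.0000, y = 0.0000, dx/dtau = -1.0000, dy/dtau = 0.1250
step 1:
  k1: at (x, y) = (1.000000, 0.000000), (dx/dtau, dy/dtau) = (-1.000000, 0.125000); Gamma_xxx = 0.598513, Gamma_xxy = 0.000000, Gamma_xyy = 0.000000, Gamma_yxx = 0.000000, Gamma_yxy = 0.000000, Gamma_yyy = 0.000000; k1 = (-1.000000, 0.125000, -0.598513, 0.000000)
  k2: at (x, y) = (0.975000, 0.003125), (dx/dtau, dy/dtau) = (-1.014963, 0.125000); Gamma_xxx = 0.607445, Gamma_xxy = 0.000000, Gamma_xyy = 0.000000, Gamma_yxx = 0.000000, Gamma_yxy = 0.000000, Gamma_yyy = 0.000000; k2 = (-1.014963, 0.125000, -0.625759, 0.000000)
  k3: at (x, y) = (0.974626, 0.003125), (dx/dtau, dy/dtau) = (-1.015644, 0.125000); Gamma_xxx = 0.607581, Gamma_xxy = 0.000000, Gamma_xyy = 0.000000, Gamma_yxx = 0.000000, Gamma_yxy = 0.000000, Gamma_yyy = 0.000000; k3 = (-1.015644, 0.125000, -0.626739, 0.000000)
  k4: at (x, y) = (0.949218, 0.006250), (dx/dtau, dy/dtau) = (-1.031337, 0.125000); Gamma_xxx = 0.616935, Gamma_xxy = 0.000000, Gamma_xyy = 0.000000, Gamma_yxx = 0.000000, Gamma_yxy = 0.000000, Gamma_yyy = 0.000000; k4 = (-1.031337, 0.125000, -0.656206, 0.000000)
  Y <- Y + (h/6)(k1 + 2k2 + 2k3 + k4): x = 0.9492, y = 0.0063, dx/dtau = -1.0313, dy/dtau = 0.1250
step 2:
  k1: at (x, y) = (0.949229, 0.006250), (dx/dtau, dy/dtau) = (-1.031331, 0.125000); Gamma_xxx = 0.616931, Gamma_xxy = 0.000000, Gamma_xyy = 0.000000, Gamma_yxx = 0.000000, Gamma_yxy = 0.000000, Gamma_yyy = 0.000000; k1 = (-1.031331, 0.125000, -0.656194, 0.000000)
  k2: at (x, y) = (0.923445, 0.009375), (dx/dtau, dy/dtau) = (-1.047736, 0.125000); Gamma_xxx = 0.626716, Gamma_xxy = 0.000000, Gamma_xyy = 0.000000, Gamma_yxx = 0.000000, Gamma_yxy = 0.000000, Gamma_yyy = 0.000000; k2 = (-1.047736, 0.125000, -0.687978, 0.000000)
  k3: at (x, y) = (0.923035, 0.009375), (dx/dtau, dy/dtau) = (-1.048530, 0.125000); Gamma_xxx = 0.626874, Gamma_xxy = 0.000000, Gamma_xyy = 0.000000, Gamma_yxx = 0.000000, Gamma_yxy = 0.000000, Gamma_yyy = 0.000000; k3 = (-1.048530, 0.125000, -0.689195, 0.000000)
  k4: at (x, y) = (0.896802, 0.012500), (dx/dtau, dy/dtau) = (-1.065791, 0.125000); Gamma_xxx = 0.637152, Gamma_xxy = 0.000000, Gamma_xyy = 0.000000, Gamma_yxx = 0.000000, Gamma_yxy = 0.000000, Gamma_yyy = 0.000000; k4 = (-1.065791, 0.125000, -0.723748, 0.000000)
  Y <- Y + (h/6)(k1 + 2k2 + 2k3 + k4): x = 0.8968, y = 0.0125, dx/dtau = -1.0658, dy/dtau = 0.1250
step 3:
  k1: at (x, y) = (0.896815, 0.012500), (dx/dtau, dy/dtau) = (-1.065783, 0.125000); Gamma_xxx = 0.637147, Gamma_xxy = 0.000000, Gamma_xyy = 0.000000, Gamma_yxx = 0.000000, Gamma_yxy = 0.000000, Gamma_yyy = 0.000000; k1 = (-1.065783, 0.125000, -0.723732, 0.000000)
  k2: at (x, y) = (0.870170, 0.015625), (dx/dtau, dy/dtau) = (-1.083877, 0.125000); Gamma_xxx = 0.647930, Gamma_xxy = 0.000000, Gamma_xyy = 0.000000, Gamma_yxx = 0.000000, Gamma_yxy = 0.000000, Gamma_yyy = 0.000000; k2 = (-1.083877, 0.125000, -0.761181, 0.000000)
  k3: at (x, y) = (0.869718, 0.015625), (dx/dtau, dy/dtau) = (-1.084813, 0.125000); Gamma_xxx = 0.648116, Gamma_xxy = 0.000000, Gamma_xyy = 0.000000, Gamma_yxx = 0.000000, Gamma_yxy = 0.000000, Gamma_yyy = 0.000000; k3 = (-1.084813, 0.125000, -0.762716, 0.000000)
  k4: at (x, y) = (0.842574, 0.018750), (dx/dtau, dy/dtau) = (-1.103919, 0.125000); Gamma_xxx = 0.659481, Gamma_xxy = 0.000000, Gamma_xyy = 0.000000, Gamma_yxx = 0.000000, Gamma_yxy = 0.000000, Gamma_yyy = 0.000000; k4 = (-1.103919, 0.125000, -0.803668, 0.000000)
  Y <- Y + (h/6)(k1 + 2k2 + 2k3 + k4): x = 0.8426, y = 0.0188, dx/dtau = -1.1039, dy/dtau = 0.1250


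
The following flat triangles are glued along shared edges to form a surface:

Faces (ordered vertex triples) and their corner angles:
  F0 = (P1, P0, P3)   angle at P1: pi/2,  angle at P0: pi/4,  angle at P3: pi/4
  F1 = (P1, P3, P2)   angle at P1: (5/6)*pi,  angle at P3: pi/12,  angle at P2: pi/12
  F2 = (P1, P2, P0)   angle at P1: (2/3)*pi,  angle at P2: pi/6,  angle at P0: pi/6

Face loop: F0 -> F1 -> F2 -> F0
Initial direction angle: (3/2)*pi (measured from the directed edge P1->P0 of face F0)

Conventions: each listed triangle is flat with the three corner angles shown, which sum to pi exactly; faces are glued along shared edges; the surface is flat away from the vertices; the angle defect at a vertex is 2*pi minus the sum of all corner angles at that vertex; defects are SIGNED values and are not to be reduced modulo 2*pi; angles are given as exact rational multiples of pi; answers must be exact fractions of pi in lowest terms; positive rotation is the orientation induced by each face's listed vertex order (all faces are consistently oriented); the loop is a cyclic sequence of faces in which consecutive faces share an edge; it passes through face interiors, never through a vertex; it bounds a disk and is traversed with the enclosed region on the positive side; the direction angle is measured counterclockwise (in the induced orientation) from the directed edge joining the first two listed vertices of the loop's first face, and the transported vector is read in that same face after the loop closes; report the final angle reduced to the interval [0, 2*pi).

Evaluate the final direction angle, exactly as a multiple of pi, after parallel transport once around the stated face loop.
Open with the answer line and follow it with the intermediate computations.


Answer: final direction angle = (3/2)*pi

enclosed vertex P1: corner angles sum to 2*pi, defect = 2*pi - 2*pi = 0
holonomy = initial angle + sum of enclosed defects (mod 2*pi), positive in the induced orientation
final angle = (3/2)*pi + 0 = (3/2)*pi (mod 2*pi)


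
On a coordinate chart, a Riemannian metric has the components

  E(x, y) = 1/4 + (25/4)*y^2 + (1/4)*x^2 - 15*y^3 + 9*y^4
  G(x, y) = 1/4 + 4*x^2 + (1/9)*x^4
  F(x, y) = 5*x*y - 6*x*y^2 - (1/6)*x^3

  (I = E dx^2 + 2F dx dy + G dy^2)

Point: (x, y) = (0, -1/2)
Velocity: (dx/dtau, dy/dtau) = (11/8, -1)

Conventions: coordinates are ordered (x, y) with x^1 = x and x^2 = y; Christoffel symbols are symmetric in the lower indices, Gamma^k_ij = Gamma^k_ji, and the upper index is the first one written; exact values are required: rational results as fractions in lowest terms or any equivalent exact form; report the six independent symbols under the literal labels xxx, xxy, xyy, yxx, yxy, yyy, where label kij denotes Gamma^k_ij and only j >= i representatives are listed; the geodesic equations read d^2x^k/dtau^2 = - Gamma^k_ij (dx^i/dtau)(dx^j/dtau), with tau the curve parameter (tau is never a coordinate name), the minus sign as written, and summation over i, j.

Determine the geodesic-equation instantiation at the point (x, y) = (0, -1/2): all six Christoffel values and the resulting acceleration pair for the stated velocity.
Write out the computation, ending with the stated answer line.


E = 17/4, F = 0, G = 1/4 at the point
E_x = 0, E_y = -22, F_x = -4, F_y = 0, G_x = 0, G_y = 0
EG - F^2 = 17/16;  g^inv = (16/17) * [[1/4, 0], [0, 17/4]]
first-kind symbols [ij,l] = (1/2)(d_i g_jl + d_j g_il - d_l g_ij): [xx,x] = E_x/2 = 0, [xx,y] = F_x - E_y/2 = 7, [xy,x] = E_y/2 = -11, [xy,y] = G_x/2 = 0, [yy,x] = F_y - G_x/2 = 0, [yy,y] = G_y/2 = 0
Gamma^x_ij = (G*[ij,x] - F*[ij,y])/(EG - F^2), Gamma^y_ij = (E*[ij,y] - F*[ij,x])/(EG - F^2)
Gamma_xxx = 0, Gamma_xxy = -44/17, Gamma_xyy = 0, Gamma_yxx = 28, Gamma_yxy = 0, Gamma_yyy = 0
d^2x/dtau^2 = -(Gamma_xxx*(11/8)^2 + 2*Gamma_xxy*(11/8)*(-1) + Gamma_xyy*(-1)^2) = -121/17
d^2y/dtau^2 = -(Gamma_yxx*(11/8)^2 + 2*Gamma_yxy*(11/8)*(-1) + Gamma_yyy*(-1)^2) = -847/16

Answer: Gamma_xxx = 0, Gamma_xxy = -44/17, Gamma_xyy = 0, Gamma_yxx = 28, Gamma_yxy = 0, Gamma_yyy = 0; accelerations (d^2x/dtau^2, d^2y/dtau^2) = (-121/17, -847/16)


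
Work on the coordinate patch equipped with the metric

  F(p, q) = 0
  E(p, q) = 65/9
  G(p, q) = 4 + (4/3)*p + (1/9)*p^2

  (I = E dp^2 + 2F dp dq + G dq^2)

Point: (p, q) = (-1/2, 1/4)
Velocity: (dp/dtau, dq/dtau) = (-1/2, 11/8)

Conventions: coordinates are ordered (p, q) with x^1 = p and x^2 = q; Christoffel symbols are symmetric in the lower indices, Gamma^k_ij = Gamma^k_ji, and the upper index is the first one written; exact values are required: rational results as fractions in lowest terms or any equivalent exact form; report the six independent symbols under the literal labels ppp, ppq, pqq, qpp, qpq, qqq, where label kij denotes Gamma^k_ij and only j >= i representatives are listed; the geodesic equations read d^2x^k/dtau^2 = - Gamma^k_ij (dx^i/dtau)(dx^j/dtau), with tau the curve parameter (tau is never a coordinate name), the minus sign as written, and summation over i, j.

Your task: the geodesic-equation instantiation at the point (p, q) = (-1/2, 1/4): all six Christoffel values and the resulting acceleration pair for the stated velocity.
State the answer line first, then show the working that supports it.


Answer: Gamma_ppp = 0, Gamma_ppq = 0, Gamma_pqq = -11/130, Gamma_qpp = 0, Gamma_qpq = 2/11, Gamma_qqq = 0; accelerations (d^2p/dtau^2, d^2q/dtau^2) = (1331/8320, 1/4)

E = 65/9, F = 0, G = 121/36 at the point
E_p = 0, E_q = 0, F_p = 0, F_q = 0, G_p = 11/9, G_q = 0
EG - F^2 = 7865/324;  g^inv = (324/7865) * [[121/36, 0], [0, 65/9]]
first-kind symbols [ij,l] = (1/2)(d_i g_jl + d_j g_il - d_l g_ij): [pp,p] = E_p/2 = 0, [pp,q] = F_p - E_q/2 = 0, [pq,p] = E_q/2 = 0, [pq,q] = G_p/2 = 11/18, [qq,p] = F_q - G_p/2 = -11/18, [qq,q] = G_q/2 = 0
Gamma^p_ij = (G*[ij,p] - F*[ij,q])/(EG - F^2), Gamma^q_ij = (E*[ij,q] - F*[ij,p])/(EG - F^2)
Gamma_ppp = 0, Gamma_ppq = 0, Gamma_pqq = -11/130, Gamma_qpp = 0, Gamma_qpq = 2/11, Gamma_qqq = 0
d^2p/dtau^2 = -(Gamma_ppp*(-1/2)^2 + 2*Gamma_ppq*(-1/2)*(11/8) + Gamma_pqq*(11/8)^2) = 1331/8320
d^2q/dtau^2 = -(Gamma_qpp*(-1/2)^2 + 2*Gamma_qpq*(-1/2)*(11/8) + Gamma_qqq*(11/8)^2) = 1/4


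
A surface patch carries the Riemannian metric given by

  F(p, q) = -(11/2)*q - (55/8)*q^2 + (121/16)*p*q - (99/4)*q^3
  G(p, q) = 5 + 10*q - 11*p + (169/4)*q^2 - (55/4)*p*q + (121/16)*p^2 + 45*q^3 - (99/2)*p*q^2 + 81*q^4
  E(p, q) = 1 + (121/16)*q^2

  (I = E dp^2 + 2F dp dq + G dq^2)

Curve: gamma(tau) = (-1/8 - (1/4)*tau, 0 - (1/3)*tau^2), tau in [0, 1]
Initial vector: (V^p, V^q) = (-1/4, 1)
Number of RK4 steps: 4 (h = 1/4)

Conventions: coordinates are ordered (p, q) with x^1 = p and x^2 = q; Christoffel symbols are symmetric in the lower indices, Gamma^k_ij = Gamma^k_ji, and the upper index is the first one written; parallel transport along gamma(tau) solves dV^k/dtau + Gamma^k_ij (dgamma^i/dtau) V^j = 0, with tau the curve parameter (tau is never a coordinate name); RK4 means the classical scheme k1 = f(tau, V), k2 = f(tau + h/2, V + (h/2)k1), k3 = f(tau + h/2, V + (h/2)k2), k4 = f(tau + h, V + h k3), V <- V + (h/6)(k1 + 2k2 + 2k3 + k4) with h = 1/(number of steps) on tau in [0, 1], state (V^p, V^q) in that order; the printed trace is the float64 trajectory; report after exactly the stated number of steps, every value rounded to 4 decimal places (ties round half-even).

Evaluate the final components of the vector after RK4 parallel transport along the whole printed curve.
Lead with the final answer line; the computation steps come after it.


Answer: V^p = -0.2780, V^q = 0.8319

gamma'(tau) = (-1/4, -(2/3)*tau); f(tau, V)^k = -Gamma^k_ij(gamma(tau)) gamma'^i(tau) V^j; h = 1/4; intermediate values shown to 6 dp
curve data and Christoffel symbols at the stage parameters:
  tau = 0.000000: gamma = (-0.125000, 0.000000), gamma' = (-0.250000, 0.000000); Gamma_ppp = 0.000000, Gamma_ppq = 0.000000, Gamma_pqq = 0.000000, Gamma_qpp = 0.000000, Gamma_qpq = -0.992630, Gamma_qqq = 0.902391
  tau = 0.125000: gamma = (-0.156250, -0.005208), gamma' = (-0.250000, -0.083333); Gamma_ppp = 0.000000, Gamma_ppq = -0.005757, Gamma_pqq = 0.005037, Gamma_qpp = 0.000000, Gamma_qpq = -0.971475, Gamma_qqq = 0.850041
  tau = 0.250000: gamma = (-0.187500, -0.020833), gamma' = (-0.250000, -0.166667); Gamma_ppp = 0.000000, Gamma_ppq = -0.022217, Gamma_pqq = 0.017168, Gamma_qpp = 0.000000, Gamma_qpq = -0.956836, Gamma_qqq = 0.739373
  tau = 0.375000: gamma = (-0.218750, -0.046875), gamma' = (-0.250000, -0.250000); Gamma_ppp = 0.000000, Gamma_ppq = -0.048645, Gamma_pqq = 0.029297, Gamma_qpp = 0.000000, Gamma_qpq = -0.944977, Gamma_qqq = 0.569134
  tau = 0.500000: gamma = (-0.250000, -0.083333), gamma' = (-0.250000, -0.333333); Gamma_ppp = 0.000000, Gamma_ppq = -0.083887, Gamma_pqq = 0.030504, Gamma_qpp = 0.000000, Gamma_qpq = -0.930383, Gamma_qqq = 0.338321
  tau = 0.625000: gamma = (-0.281250, -0.130208), gamma' = (-0.250000, -0.416667); Gamma_ppp = 0.000000, Gamma_ppq = -0.124790, Gamma_pqq = 0.007090, Gamma_qpp = 0.000000, Gamma_qpq = -0.906290, Gamma_qqq = 0.051494
  tau = 0.750000: gamma = (-0.312500, -0.187500), gamma' = (-0.250000, -0.500000); Gamma_ppp = 0.000000, Gamma_ppq = -0.164997, Gamma_pqq = -0.052499, Gamma_qpp = 0.000000, Gamma_qpq = -0.866236, Gamma_qqq = -0.275621
  tau = 0.875000: gamma = (-0.343750, -0.255208), gamma' = (-0.250000, -0.583333); Gamma_ppp = 0.000000, Gamma_ppq = -0.195648, Gamma_pqq = -0.148959, Gamma_qpp = 0.000000, Gamma_qpq = -0.806615, Gamma_qqq = -0.614127
  tau = 1.000000: gamma = (-0.375000, -0.333333), gamma' = (-0.250000, -0.666667); Gamma_ppp = 0.000000, Gamma_ppq = -0.208904, Gamma_pqq = -0.265878, Gamma_qpp = 0.000000, Gamma_qpq = -0.728790, Gamma_qqq = -0.927551
step 0: V^p = -0.2500, V^q = 1.0000
step 1: k1 = (0.000000, -0.248158), k2 = (-0.000868, -0.146457), k3 = (-0.000881, -0.148635), k4 = (-0.001666, -0.071767); V <- V + (h/6)(k1 + 2k2 + 2k3 + k4): V^p = -0.2502, V^q = 0.9621
step 2: k1 = (-0.001664, -0.071680), k2 = (-0.001565, -0.030395), k3 = (-0.001590, -0.030883), k4 = (-0.003303, -0.036631); V <- V + (h/6)(k1 + 2k2 + 2k3 + k4): V^p = -0.2507, V^q = 0.9525
step 3: k1 = (-0.003280, -0.036381), k2 = (-0.013716, -0.099614), k3 = (-0.013425, -0.097500), k4 = (-0.041687, -0.218855); V <- V + (h/6)(k1 + 2k2 + 2k3 + k4): V^p = -0.2548, V^q = 0.9254
step 4: k1 = (-0.041441, -0.217566), k2 = (-0.092307, -0.380562), k3 = (-0.088814, -0.366163), k4 = (-0.152771, -0.532962); V <- V + (h/6)(k1 + 2k2 + 2k3 + k4): V^p = -0.2780, V^q = 0.8319


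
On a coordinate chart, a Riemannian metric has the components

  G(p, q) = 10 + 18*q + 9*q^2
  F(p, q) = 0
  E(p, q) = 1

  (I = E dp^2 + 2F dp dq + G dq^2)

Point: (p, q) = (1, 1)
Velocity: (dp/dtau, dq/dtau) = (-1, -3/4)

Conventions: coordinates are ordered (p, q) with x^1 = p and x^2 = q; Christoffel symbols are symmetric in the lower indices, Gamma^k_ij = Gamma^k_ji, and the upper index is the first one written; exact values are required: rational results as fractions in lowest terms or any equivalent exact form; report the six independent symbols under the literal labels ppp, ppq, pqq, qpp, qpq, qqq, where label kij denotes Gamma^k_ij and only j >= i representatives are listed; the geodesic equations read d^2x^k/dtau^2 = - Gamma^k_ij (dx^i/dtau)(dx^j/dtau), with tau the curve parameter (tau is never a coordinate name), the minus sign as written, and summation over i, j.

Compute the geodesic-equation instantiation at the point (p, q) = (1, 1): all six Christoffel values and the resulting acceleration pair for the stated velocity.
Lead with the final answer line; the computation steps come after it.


Answer: Gamma_ppp = 0, Gamma_ppq = 0, Gamma_pqq = 0, Gamma_qpp = 0, Gamma_qpq = 0, Gamma_qqq = 18/37; accelerations (d^2p/dtau^2, d^2q/dtau^2) = (0, -81/296)

E = 1, F = 0, G = 37 at the point
E_p = 0, E_q = 0, F_p = 0, F_q = 0, G_p = 0, G_q = 36
EG - F^2 = 37;  g^inv = (1/37) * [[37, 0], [0, 1]]
first-kind symbols [ij,l] = (1/2)(d_i g_jl + d_j g_il - d_l g_ij): [pp,p] = E_p/2 = 0, [pp,q] = F_p - E_q/2 = 0, [pq,p] = E_q/2 = 0, [pq,q] = G_p/2 = 0, [qq,p] = F_q - G_p/2 = 0, [qq,q] = G_q/2 = 18
Gamma^p_ij = (G*[ij,p] - F*[ij,q])/(EG - F^2), Gamma^q_ij = (E*[ij,q] - F*[ij,p])/(EG - F^2)
Gamma_ppp = 0, Gamma_ppq = 0, Gamma_pqq = 0, Gamma_qpp = 0, Gamma_qpq = 0, Gamma_qqq = 18/37
d^2p/dtau^2 = -(Gamma_ppp*(-1)^2 + 2*Gamma_ppq*(-1)*(-3/4) + Gamma_pqq*(-3/4)^2) = 0
d^2q/dtau^2 = -(Gamma_qpp*(-1)^2 + 2*Gamma_qpq*(-1)*(-3/4) + Gamma_qqq*(-3/4)^2) = -81/296


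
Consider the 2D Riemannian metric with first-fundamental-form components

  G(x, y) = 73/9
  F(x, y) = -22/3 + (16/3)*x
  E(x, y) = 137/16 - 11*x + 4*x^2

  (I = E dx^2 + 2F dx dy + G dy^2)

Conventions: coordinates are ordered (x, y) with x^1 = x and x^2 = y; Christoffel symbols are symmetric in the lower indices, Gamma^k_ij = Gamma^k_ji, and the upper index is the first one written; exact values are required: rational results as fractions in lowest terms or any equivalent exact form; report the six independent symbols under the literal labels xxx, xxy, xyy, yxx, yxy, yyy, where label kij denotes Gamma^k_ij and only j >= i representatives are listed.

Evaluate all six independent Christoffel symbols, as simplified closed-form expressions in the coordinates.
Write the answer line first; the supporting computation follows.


Answer: Gamma_xxx = (576*x - 792)/(576*x^2 - 1584*x + 2257), Gamma_xxy = 0, Gamma_xyy = 0, Gamma_yxx = 768/(576*x^2 - 1584*x + 2257), Gamma_yxy = 0, Gamma_yyy = 0

E = 137/16 - 11*x + 4*x^2; F = -22/3 + (16/3)*x; G = 73/9
Gamma^k_ij = (1/2) g^{kl} (d_i g_jl + d_j g_il - d_l g_ij), with g^inv = (1/(EG-F^2)) [[G, -F], [-F, E]]
first partials: E_x = -11 + 8*x, E_y = 0, F_x = 16/3, F_y = 0, G_x = 0, G_y = 0
D = EG - F^2 = 2257/144 - 11*x + 4*x^2
expanded: Gamma^x_xx = (G E_x - 2F F_x + F E_y)/(2D), Gamma^x_xy = (G E_y - F G_x)/(2D), Gamma^x_yy = (2G F_y - G G_x - F G_y)/(2D), Gamma^y_xx = (2E F_x - E E_y - F E_x)/(2D), Gamma^y_xy = (E G_x - F E_y)/(2D), Gamma^y_yy = (E G_y - 2F F_y + F G_x)/(2D); substitute and cancel common factors


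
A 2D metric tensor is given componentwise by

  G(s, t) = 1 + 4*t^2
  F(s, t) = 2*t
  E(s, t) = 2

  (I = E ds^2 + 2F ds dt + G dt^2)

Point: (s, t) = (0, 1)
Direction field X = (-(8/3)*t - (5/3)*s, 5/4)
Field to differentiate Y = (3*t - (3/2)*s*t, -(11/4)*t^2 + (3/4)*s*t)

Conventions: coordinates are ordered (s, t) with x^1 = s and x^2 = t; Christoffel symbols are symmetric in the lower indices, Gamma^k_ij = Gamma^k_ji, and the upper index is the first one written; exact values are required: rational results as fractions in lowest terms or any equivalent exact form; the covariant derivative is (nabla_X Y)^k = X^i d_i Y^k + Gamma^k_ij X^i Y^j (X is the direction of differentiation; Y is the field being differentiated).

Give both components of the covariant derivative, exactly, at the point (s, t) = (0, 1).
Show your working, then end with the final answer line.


E = 2, F = 2, G = 5 at the point
E_s = 0, E_t = 0, F_s = 0, F_t = 2, G_s = 0, G_t = 8
EG - F^2 = 6;  g^inv = (1/6) * [[5, -2], [-2, 2]]
first-kind symbols [ij,l] = (1/2)(d_i g_jl + d_j g_il - d_l g_ij): [ss,s] = E_s/2 = 0, [ss,t] = F_s - E_t/2 = 0, [st,s] = E_t/2 = 0, [st,t] = G_s/2 = 0, [tt,s] = F_t - G_s/2 = 2, [tt,t] = G_t/2 = 4
Gamma^s_ij = (G*[ij,s] - F*[ij,t])/(EG - F^2), Gamma^t_ij = (E*[ij,t] - F*[ij,s])/(EG - F^2)
Gamma_sss = 0, Gamma_sst = 0, Gamma_stt = 1/3, Gamma_tss = 0, Gamma_tst = 0, Gamma_ttt = 2/3
X = (-8/3, 5/4), Y = (3, -11/4) at the point

Answer: (nabla_X Y)^s = 317/48, (nabla_X Y)^t = -67/6


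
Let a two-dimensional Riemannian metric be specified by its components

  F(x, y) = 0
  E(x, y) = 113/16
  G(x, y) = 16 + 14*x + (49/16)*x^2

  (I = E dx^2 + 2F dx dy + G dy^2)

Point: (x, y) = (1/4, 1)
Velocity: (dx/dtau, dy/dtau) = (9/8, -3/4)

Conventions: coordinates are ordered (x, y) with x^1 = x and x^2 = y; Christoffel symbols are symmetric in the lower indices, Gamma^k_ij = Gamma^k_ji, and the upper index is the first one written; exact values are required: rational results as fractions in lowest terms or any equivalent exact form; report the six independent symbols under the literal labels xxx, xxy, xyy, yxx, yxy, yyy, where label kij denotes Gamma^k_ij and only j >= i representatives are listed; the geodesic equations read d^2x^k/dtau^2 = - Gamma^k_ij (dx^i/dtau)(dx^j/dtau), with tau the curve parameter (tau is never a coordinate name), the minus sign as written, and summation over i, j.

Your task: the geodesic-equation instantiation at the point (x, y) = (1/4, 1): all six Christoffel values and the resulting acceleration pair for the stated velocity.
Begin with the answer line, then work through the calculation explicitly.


Answer: Gamma_xxx = 0, Gamma_xxy = 0, Gamma_xyy = -497/452, Gamma_yxx = 0, Gamma_yxy = 28/71, Gamma_yyy = 0; accelerations (d^2x/dtau^2, d^2y/dtau^2) = (4473/7232, 189/284)

E = 113/16, F = 0, G = 5041/256 at the point
E_x = 0, E_y = 0, F_x = 0, F_y = 0, G_x = 497/32, G_y = 0
EG - F^2 = 569633/4096;  g^inv = (4096/569633) * [[5041/256, 0], [0, 113/16]]
first-kind symbols [ij,l] = (1/2)(d_i g_jl + d_j g_il - d_l g_ij): [xx,x] = E_x/2 = 0, [xx,y] = F_x - E_y/2 = 0, [xy,x] = E_y/2 = 0, [xy,y] = G_x/2 = 497/64, [yy,x] = F_y - G_x/2 = -497/64, [yy,y] = G_y/2 = 0
Gamma^x_ij = (G*[ij,x] - F*[ij,y])/(EG - F^2), Gamma^y_ij = (E*[ij,y] - F*[ij,x])/(EG - F^2)
Gamma_xxx = 0, Gamma_xxy = 0, Gamma_xyy = -497/452, Gamma_yxx = 0, Gamma_yxy = 28/71, Gamma_yyy = 0
d^2x/dtau^2 = -(Gamma_xxx*(9/8)^2 + 2*Gamma_xxy*(9/8)*(-3/4) + Gamma_xyy*(-3/4)^2) = 4473/7232
d^2y/dtau^2 = -(Gamma_yxx*(9/8)^2 + 2*Gamma_yxy*(9/8)*(-3/4) + Gamma_yyy*(-3/4)^2) = 189/284


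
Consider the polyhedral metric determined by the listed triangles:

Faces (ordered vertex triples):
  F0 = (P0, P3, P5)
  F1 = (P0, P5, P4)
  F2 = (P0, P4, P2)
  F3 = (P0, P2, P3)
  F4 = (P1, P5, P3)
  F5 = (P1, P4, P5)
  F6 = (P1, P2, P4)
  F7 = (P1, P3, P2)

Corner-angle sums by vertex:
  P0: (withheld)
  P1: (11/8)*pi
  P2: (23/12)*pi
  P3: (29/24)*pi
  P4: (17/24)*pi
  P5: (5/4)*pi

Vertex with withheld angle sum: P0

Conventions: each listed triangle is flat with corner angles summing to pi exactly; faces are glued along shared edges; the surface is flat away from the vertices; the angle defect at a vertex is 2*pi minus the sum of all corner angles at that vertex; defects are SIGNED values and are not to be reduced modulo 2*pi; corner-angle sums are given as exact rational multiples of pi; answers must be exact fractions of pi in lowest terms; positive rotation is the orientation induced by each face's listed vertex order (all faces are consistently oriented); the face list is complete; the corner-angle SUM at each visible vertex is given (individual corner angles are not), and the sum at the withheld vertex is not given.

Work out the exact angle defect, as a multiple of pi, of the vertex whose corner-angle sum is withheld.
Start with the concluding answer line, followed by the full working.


Answer: defect(P0) = (11/24)*pi

V = 6, E = 12, F = 8; chi = V - E + F = 2
Gauss-Bonnet: total defect = 2*pi*chi = 4*pi; visible defects sum to (85/24)*pi


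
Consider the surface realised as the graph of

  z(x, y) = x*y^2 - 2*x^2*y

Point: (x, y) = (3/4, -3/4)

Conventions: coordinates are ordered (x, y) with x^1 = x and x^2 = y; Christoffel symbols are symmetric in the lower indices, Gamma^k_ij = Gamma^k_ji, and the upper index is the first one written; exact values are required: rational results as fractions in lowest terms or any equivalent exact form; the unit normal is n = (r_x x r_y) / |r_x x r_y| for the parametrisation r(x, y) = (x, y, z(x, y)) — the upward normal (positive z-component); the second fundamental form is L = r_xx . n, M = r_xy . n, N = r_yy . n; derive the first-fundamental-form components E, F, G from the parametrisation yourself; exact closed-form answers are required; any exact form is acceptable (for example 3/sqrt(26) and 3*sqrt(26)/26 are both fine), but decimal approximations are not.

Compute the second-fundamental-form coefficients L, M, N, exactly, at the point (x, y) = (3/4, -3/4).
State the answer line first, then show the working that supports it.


Answer: L = 48*sqrt(73)/511, M = -72*sqrt(73)/511, N = 24*sqrt(73)/511

z_x = 45/16, z_y = -9/4, z_xx = 3, z_xy = -9/2, z_yy = 3/2
E = 2281/256, F = -405/64, G = 97/16; answer radicand W^2 = 3577/256
unnormalised second-form numerators: l = 3, m = -9/2, n = 3/2; L = l/sqrt(3577/256), and similarly M = m/sqrt(W^2), N = n/sqrt(W^2)


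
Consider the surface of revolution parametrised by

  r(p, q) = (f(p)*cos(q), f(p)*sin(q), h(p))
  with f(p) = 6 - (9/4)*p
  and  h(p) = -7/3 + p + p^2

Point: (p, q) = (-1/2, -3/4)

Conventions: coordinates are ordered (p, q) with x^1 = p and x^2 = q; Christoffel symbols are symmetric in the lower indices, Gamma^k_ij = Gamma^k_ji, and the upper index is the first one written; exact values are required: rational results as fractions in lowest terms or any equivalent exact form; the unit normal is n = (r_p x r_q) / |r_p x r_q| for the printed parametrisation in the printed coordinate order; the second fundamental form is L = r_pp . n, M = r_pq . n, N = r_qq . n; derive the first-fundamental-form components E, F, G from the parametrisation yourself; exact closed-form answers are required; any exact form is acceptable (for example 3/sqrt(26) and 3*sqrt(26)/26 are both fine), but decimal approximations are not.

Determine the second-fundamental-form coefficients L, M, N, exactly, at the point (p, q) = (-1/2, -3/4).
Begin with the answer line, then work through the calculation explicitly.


Answer: L = -2, M = 0, N = 0

f = 57/8, f' = -9/4, f'' = 0, h' = 0, h'' = 2
E = 81/16, F = 0, G = 3249/64; answer radicand W^2 = 81/16
unnormalised second-form numerators: l = -9/2, m = 0, n = 0; L = l/sqrt(81/16), and similarly M = m/sqrt(W^2), N = n/sqrt(W^2)


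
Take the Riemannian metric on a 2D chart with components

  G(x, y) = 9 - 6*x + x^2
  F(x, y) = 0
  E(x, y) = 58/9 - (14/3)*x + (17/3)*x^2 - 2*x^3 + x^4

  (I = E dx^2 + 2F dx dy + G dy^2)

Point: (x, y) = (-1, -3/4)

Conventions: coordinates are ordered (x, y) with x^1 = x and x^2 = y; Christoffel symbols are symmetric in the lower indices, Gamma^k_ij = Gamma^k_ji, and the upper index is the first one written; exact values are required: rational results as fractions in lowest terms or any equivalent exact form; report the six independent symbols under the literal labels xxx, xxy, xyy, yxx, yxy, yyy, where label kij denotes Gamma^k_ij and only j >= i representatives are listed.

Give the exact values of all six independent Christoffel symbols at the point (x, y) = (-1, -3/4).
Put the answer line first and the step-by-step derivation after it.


Answer: Gamma_xxx = -117/178, Gamma_xxy = 0, Gamma_xyy = 18/89, Gamma_yxx = 0, Gamma_yxy = -1/4, Gamma_yyy = 0

E = 178/9, F = 0, G = 16 at the point
E_x = -26, E_y = 0, F_x = 0, F_y = 0, G_x = -8, G_y = 0
EG - F^2 = 2848/9;  g^inv = (9/2848) * [[16, 0], [0, 178/9]]
first-kind symbols [ij,l] = (1/2)(d_i g_jl + d_j g_il - d_l g_ij): [xx,x] = E_x/2 = -13, [xx,y] = F_x - E_y/2 = 0, [xy,x] = E_y/2 = 0, [xy,y] = G_x/2 = -4, [yy,x] = F_y - G_x/2 = 4, [yy,y] = G_y/2 = 0
Gamma^x_ij = (G*[ij,x] - F*[ij,y])/(EG - F^2), Gamma^y_ij = (E*[ij,y] - F*[ij,x])/(EG - F^2)
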